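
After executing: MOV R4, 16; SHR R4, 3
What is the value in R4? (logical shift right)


Register state trace:
  MOV R4, 16  → R4 = 16
  SHR R4, 3  → R4 = 16 >> 3 = 16 // 2^3 = 2
Final: R4 = 2

2


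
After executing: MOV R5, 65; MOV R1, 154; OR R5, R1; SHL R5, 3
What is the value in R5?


Register state trace:
  MOV R5, 65  → R5 = 65 (0b01000001)
  MOV R1, 154  → R1 = 154 (0b10011010)
  OR R5, R1  → R5 = 65 OR 154 = 219 (0b11011011)
  SHL R5, 3  → R5 = 219 << 3 = 1752
Final: R5 = 1752

1752


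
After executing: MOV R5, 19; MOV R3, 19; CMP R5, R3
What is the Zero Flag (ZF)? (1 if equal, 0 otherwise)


Register state trace:
  MOV R5, 19  → R5 = 19
  MOV R3, 19  → R3 = 19
  CMP R5, R3  → computes 19 - 19 = 0
  Result is zero, so values are equal
ZF = 1

1


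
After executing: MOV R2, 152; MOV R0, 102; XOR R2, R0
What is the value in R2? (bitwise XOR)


Register state trace:
  MOV R2, 152  → R2 = 152 (0b10011000)
  MOV R0, 102  → R0 = 102 (0b01100110)
  XOR R2, R0  → R2 = 152 XOR 102 = 254 (0b11111110)
Final: R2 = 254

254


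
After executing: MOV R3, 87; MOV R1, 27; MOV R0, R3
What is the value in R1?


Register state trace:
  MOV R3, 87  → R3 = 87
  MOV R1, 27  → R1 = 27
  MOV R0, R3  → R0 = 87
Final: R1 = 27

27


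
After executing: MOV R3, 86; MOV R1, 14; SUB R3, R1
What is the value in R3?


Register state trace:
  MOV R3, 86  → R3 = 86
  MOV R1, 14  → R1 = 14
  SUB R3, R1  → R3 = 86 - 14 = 72
Final: R3 = 72

72


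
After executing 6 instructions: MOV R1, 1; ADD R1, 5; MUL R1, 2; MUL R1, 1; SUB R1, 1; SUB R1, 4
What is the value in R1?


Register state trace:
  MOV R1, 1  → R1 = 1
  ADD R1, 5  → R1 = 1 + 5 = 6
  MUL R1, 2  → R1 = 6 * 2 = 12
  MUL R1, 1  → R1 = 12 * 1 = 12
  SUB R1, 1  → R1 = 12 - 1 = 11
  SUB R1, 4  → R1 = 11 - 4 = 7
Final: R1 = 7

7


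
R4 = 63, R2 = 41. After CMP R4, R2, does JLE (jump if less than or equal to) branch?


Trace:
  R4 = 63, R2 = 41
  CMP R4, R2  → compares 63 vs 41
  JLE checks: is 63 less than or equal to 41?
  63 > 41, so condition is false
Branch taken: No

No


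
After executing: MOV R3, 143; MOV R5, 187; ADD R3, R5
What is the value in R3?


Register state trace:
  MOV R3, 143  → R3 = 143
  MOV R5, 187  → R5 = 187
  ADD R3, R5  → R3 = 143 + 187 = 330
Final: R3 = 330

330


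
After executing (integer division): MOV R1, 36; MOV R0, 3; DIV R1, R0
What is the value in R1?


Register state trace:
  MOV R1, 36  → R1 = 36
  MOV R0, 3  → R0 = 3
  DIV R1, R0  → R1 = 36 // 3 = 12
Final: R1 = 12

12


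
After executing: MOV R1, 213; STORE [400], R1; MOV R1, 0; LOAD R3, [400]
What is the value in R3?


Register and memory trace:
  MOV R1, 213  → R1 = 213
  STORE [400], R1  → mem[400] = 213
  MOV R1, 0  → R1 = 0
  LOAD R3, [400]  → R3 = mem[400] = 213
Final: R3 = 213

213


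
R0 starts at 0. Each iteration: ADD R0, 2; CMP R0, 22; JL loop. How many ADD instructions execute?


Loop trace (R0 starts at 0, target 22, step 2):
  ADD #1: R0 = 0 + 2 = 2  → 2 < 22, loop
  ADD #2: R0 = 2 + 2 = 4  → 4 < 22, loop
  ADD #3: R0 = 4 + 2 = 6  → 6 < 22, loop
  ADD #4: R0 = 6 + 2 = 8  → 8 < 22, loop
  ADD #5: R0 = 8 + 2 = 10  → 10 < 22, loop
  ADD #6: R0 = 10 + 2 = 12  → 12 < 22, loop
  ADD #7: R0 = 12 + 2 = 14  → 14 < 22, loop
  ADD #8: R0 = 14 + 2 = 16  → 16 < 22, loop
  ADD #9: R0 = 16 + 2 = 18  → 18 < 22, loop
  ADD #10: R0 = 18 + 2 = 20  → 20 < 22, loop
  ADD #11: R0 = 20 + 2 = 22  → 22 >= 22, exit
Total ADD instructions: 11

11


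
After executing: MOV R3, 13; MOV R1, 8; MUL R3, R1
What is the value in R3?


Register state trace:
  MOV R3, 13  → R3 = 13
  MOV R1, 8  → R1 = 8
  MUL R3, R1  → R3 = 13 * 8 = 104
Final: R3 = 104

104


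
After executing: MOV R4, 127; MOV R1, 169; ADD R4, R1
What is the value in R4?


Register state trace:
  MOV R4, 127  → R4 = 127
  MOV R1, 169  → R1 = 169
  ADD R4, R1  → R4 = 127 + 169 = 296
Final: R4 = 296

296


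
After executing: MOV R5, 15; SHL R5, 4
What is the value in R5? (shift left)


Register state trace:
  MOV R5, 15  → R5 = 15
  SHL R5, 4  → R5 = 15 << 4 = 15 * 2^4 = 240
Final: R5 = 240

240


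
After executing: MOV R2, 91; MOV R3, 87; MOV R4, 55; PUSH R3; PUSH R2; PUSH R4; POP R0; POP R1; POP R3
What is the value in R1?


Stack trace (top is rightmost):
  MOV R2, 91  → R2 = 91
  MOV R3, 87  → R3 = 87
  MOV R4, 55  → R4 = 55
  PUSH R3  → stack: [87]
  PUSH R2  → stack: [87, 91]
  PUSH R4  → stack: [87, 91, 55]
  POP R0  → R0 = 55, stack: [87, 91]
  POP R1  → R1 = 91, stack: [87]
  POP R3  → R3 = 87, stack: []
Final: R1 = 91

91


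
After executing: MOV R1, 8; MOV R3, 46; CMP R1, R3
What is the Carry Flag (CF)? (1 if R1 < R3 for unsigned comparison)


Register state trace:
  MOV R1, 8  → R1 = 8
  MOV R3, 46  → R3 = 46
  CMP R1, R3  → unsigned 8 - 46: borrow occurs
  8 < 46, so CF = 1
CF = 1

1


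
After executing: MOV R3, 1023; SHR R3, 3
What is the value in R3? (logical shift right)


Register state trace:
  MOV R3, 1023  → R3 = 1023
  SHR R3, 3  → R3 = 1023 >> 3 = 1023 // 2^3 = 127
Final: R3 = 127

127


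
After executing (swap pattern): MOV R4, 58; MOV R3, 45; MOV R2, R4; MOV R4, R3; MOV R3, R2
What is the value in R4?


Register state trace (swap pattern):
  MOV R4, 58  → R4 = 58
  MOV R3, 45  → R3 = 45
  MOV R2, R4  → R2 = 58  (save R4)
  MOV R4, R3  → R4 = 45  (R4 gets R3's value)
  MOV R3, R2  → R3 = 58  (R3 gets saved value)
Final: R4 = 45

45


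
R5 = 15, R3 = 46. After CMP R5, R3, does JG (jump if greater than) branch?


Trace:
  R5 = 15, R3 = 46
  CMP R5, R3  → compares 15 vs 46
  JG checks: is 15 greater than 46?
  15 < 46, so condition is false
Branch taken: No

No


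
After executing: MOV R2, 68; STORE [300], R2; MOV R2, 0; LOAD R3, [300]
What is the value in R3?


Register and memory trace:
  MOV R2, 68  → R2 = 68
  STORE [300], R2  → mem[300] = 68
  MOV R2, 0  → R2 = 0
  LOAD R3, [300]  → R3 = mem[300] = 68
Final: R3 = 68

68


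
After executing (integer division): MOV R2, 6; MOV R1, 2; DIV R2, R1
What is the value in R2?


Register state trace:
  MOV R2, 6  → R2 = 6
  MOV R1, 2  → R1 = 2
  DIV R2, R1  → R2 = 6 // 2 = 3
Final: R2 = 3

3


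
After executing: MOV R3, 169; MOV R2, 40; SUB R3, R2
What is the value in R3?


Register state trace:
  MOV R3, 169  → R3 = 169
  MOV R2, 40  → R2 = 40
  SUB R3, R2  → R3 = 169 - 40 = 129
Final: R3 = 129

129


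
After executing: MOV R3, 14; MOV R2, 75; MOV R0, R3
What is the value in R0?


Register state trace:
  MOV R3, 14  → R3 = 14
  MOV R2, 75  → R2 = 75
  MOV R0, R3  → R0 = 14
Final: R0 = 14

14


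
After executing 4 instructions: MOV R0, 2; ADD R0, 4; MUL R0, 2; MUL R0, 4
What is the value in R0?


Register state trace:
  MOV R0, 2  → R0 = 2
  ADD R0, 4  → R0 = 2 + 4 = 6
  MUL R0, 2  → R0 = 6 * 2 = 12
  MUL R0, 4  → R0 = 12 * 4 = 48
Final: R0 = 48

48


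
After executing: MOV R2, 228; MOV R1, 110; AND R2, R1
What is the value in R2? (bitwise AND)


Register state trace:
  MOV R2, 228  → R2 = 228 (0b11100100)
  MOV R1, 110  → R1 = 110 (0b01101110)
  AND R2, R1  → R2 = 228 AND 110 = 100 (0b01100100)
Final: R2 = 100

100


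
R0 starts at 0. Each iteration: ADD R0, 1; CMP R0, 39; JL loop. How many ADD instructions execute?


Loop trace (R0 starts at 0, target 39, step 1):
  ADD #1: R0 = 0 + 1 = 1  → 1 < 39, loop
  ADD #2: R0 = 1 + 1 = 2  → 2 < 39, loop
  ADD #3: R0 = 2 + 1 = 3  → 3 < 39, loop
  ADD #4: R0 = 3 + 1 = 4  → 4 < 39, loop
  ADD #5: R0 = 4 + 1 = 5  → 5 < 39, loop
  ADD #6: R0 = 5 + 1 = 6  → 6 < 39, loop
  ADD #7: R0 = 6 + 1 = 7  → 7 < 39, loop
  ADD #8: R0 = 7 + 1 = 8  → 8 < 39, loop
  ADD #9: R0 = 8 + 1 = 9  → 9 < 39, loop
  ADD #10: R0 = 9 + 1 = 10  → 10 < 39, loop
  ADD #11: R0 = 10 + 1 = 11  → 11 < 39, loop
  ADD #12: R0 = 11 + 1 = 12  → 12 < 39, loop
  ADD #13: R0 = 12 + 1 = 13  → 13 < 39, loop
  ADD #14: R0 = 13 + 1 = 14  → 14 < 39, loop
  ADD #15: R0 = 14 + 1 = 15  → 15 < 39, loop
  ADD #16: R0 = 15 + 1 = 16  → 16 < 39, loop
  ADD #17: R0 = 16 + 1 = 17  → 17 < 39, loop
  ADD #18: R0 = 17 + 1 = 18  → 18 < 39, loop
  ADD #19: R0 = 18 + 1 = 19  → 19 < 39, loop
  ADD #20: R0 = 19 + 1 = 20  → 20 < 39, loop
  ADD #21: R0 = 20 + 1 = 21  → 21 < 39, loop
  ADD #22: R0 = 21 + 1 = 22  → 22 < 39, loop
  ADD #23: R0 = 22 + 1 = 23  → 23 < 39, loop
  ADD #24: R0 = 23 + 1 = 24  → 24 < 39, loop
  ADD #25: R0 = 24 + 1 = 25  → 25 < 39, loop
  ADD #26: R0 = 25 + 1 = 26  → 26 < 39, loop
  ADD #27: R0 = 26 + 1 = 27  → 27 < 39, loop
  ADD #28: R0 = 27 + 1 = 28  → 28 < 39, loop
  ADD #29: R0 = 28 + 1 = 29  → 29 < 39, loop
  ADD #30: R0 = 29 + 1 = 30  → 30 < 39, loop
  ADD #31: R0 = 30 + 1 = 31  → 31 < 39, loop
  ADD #32: R0 = 31 + 1 = 32  → 32 < 39, loop
  ADD #33: R0 = 32 + 1 = 33  → 33 < 39, loop
  ADD #34: R0 = 33 + 1 = 34  → 34 < 39, loop
  ADD #35: R0 = 34 + 1 = 35  → 35 < 39, loop
  ADD #36: R0 = 35 + 1 = 36  → 36 < 39, loop
  ADD #37: R0 = 36 + 1 = 37  → 37 < 39, loop
  ADD #38: R0 = 37 + 1 = 38  → 38 < 39, loop
  ADD #39: R0 = 38 + 1 = 39  → 39 >= 39, exit
Total ADD instructions: 39

39


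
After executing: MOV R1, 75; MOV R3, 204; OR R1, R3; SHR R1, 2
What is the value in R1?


Register state trace:
  MOV R1, 75  → R1 = 75 (0b01001011)
  MOV R3, 204  → R3 = 204 (0b11001100)
  OR R1, R3  → R1 = 75 OR 204 = 207 (0b11001111)
  SHR R1, 2  → R1 = 207 >> 2 = 51
Final: R1 = 51

51


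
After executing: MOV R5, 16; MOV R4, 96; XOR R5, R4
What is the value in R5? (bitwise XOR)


Register state trace:
  MOV R5, 16  → R5 = 16 (0b00010000)
  MOV R4, 96  → R4 = 96 (0b01100000)
  XOR R5, R4  → R5 = 16 XOR 96 = 112 (0b01110000)
Final: R5 = 112

112


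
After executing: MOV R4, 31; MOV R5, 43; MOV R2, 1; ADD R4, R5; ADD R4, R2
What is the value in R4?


Register state trace:
  MOV R4, 31  → R4 = 31
  MOV R5, 43  → R5 = 43
  MOV R2, 1  → R2 = 1
  ADD R4, R5  → R4 = 31 + 43 = 74
  ADD R4, R2  → R4 = 74 + 1 = 75
Final: R4 = 75

75


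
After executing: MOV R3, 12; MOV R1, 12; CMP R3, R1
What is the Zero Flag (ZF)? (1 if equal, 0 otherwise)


Register state trace:
  MOV R3, 12  → R3 = 12
  MOV R1, 12  → R1 = 12
  CMP R3, R1  → computes 12 - 12 = 0
  Result is zero, so values are equal
ZF = 1

1


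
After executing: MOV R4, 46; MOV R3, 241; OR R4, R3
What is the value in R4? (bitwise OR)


Register state trace:
  MOV R4, 46  → R4 = 46 (0b00101110)
  MOV R3, 241  → R3 = 241 (0b11110001)
  OR R4, R3   → R4 = 46 OR 241 = 255 (0b11111111)
Final: R4 = 255

255


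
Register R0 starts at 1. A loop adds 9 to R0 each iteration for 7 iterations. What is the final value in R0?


Starting value: R0 = 1
  Iter 1: R0 = 1 + 9 = 10
  Iter 2: R0 = 10 + 9 = 19
  Iter 3: R0 = 19 + 9 = 28
  Iter 4: R0 = 28 + 9 = 37
  Iter 5: R0 = 37 + 9 = 46
  Iter 6: R0 = 46 + 9 = 55
  Iter 7: R0 = 55 + 9 = 64
Final: R0 = 64

64


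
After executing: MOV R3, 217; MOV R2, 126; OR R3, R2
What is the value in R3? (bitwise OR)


Register state trace:
  MOV R3, 217  → R3 = 217 (0b11011001)
  MOV R2, 126  → R2 = 126 (0b01111110)
  OR R3, R2   → R3 = 217 OR 126 = 255 (0b11111111)
Final: R3 = 255

255


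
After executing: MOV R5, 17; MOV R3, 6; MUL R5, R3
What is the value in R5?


Register state trace:
  MOV R5, 17  → R5 = 17
  MOV R3, 6  → R3 = 6
  MUL R5, R3  → R5 = 17 * 6 = 102
Final: R5 = 102

102


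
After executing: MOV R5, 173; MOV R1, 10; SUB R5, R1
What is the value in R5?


Register state trace:
  MOV R5, 173  → R5 = 173
  MOV R1, 10  → R1 = 10
  SUB R5, R1  → R5 = 173 - 10 = 163
Final: R5 = 163

163


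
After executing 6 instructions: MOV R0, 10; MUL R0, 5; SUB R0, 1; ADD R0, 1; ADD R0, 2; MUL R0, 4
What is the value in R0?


Register state trace:
  MOV R0, 10  → R0 = 10
  MUL R0, 5  → R0 = 10 * 5 = 50
  SUB R0, 1  → R0 = 50 - 1 = 49
  ADD R0, 1  → R0 = 49 + 1 = 50
  ADD R0, 2  → R0 = 50 + 2 = 52
  MUL R0, 4  → R0 = 52 * 4 = 208
Final: R0 = 208

208


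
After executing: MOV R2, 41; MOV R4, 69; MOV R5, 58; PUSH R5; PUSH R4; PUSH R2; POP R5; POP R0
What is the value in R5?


Stack trace (top is rightmost):
  MOV R2, 41  → R2 = 41
  MOV R4, 69  → R4 = 69
  MOV R5, 58  → R5 = 58
  PUSH R5  → stack: [58]
  PUSH R4  → stack: [58, 69]
  PUSH R2  → stack: [58, 69, 41]
  POP R5  → R5 = 41, stack: [58, 69]
  POP R0  → R0 = 69, stack: [58]
Final: R5 = 41

41


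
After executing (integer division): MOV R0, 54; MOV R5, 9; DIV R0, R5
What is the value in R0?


Register state trace:
  MOV R0, 54  → R0 = 54
  MOV R5, 9  → R5 = 9
  DIV R0, R5  → R0 = 54 // 9 = 6
Final: R0 = 6

6


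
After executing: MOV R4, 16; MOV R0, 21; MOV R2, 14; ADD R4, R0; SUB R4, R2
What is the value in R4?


Register state trace:
  MOV R4, 16  → R4 = 16
  MOV R0, 21  → R0 = 21
  MOV R2, 14  → R2 = 14
  ADD R4, R0  → R4 = 16 + 21 = 37
  SUB R4, R2  → R4 = 37 - 14 = 23
Final: R4 = 23

23


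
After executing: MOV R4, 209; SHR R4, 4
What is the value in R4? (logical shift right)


Register state trace:
  MOV R4, 209  → R4 = 209
  SHR R4, 4  → R4 = 209 >> 4 = 209 // 2^4 = 13
Final: R4 = 13

13


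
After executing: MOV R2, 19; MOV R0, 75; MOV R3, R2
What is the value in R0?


Register state trace:
  MOV R2, 19  → R2 = 19
  MOV R0, 75  → R0 = 75
  MOV R3, R2  → R3 = 19
Final: R0 = 75

75


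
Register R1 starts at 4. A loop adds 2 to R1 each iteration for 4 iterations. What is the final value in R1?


Starting value: R1 = 4
  Iter 1: R1 = 4 + 2 = 6
  Iter 2: R1 = 6 + 2 = 8
  Iter 3: R1 = 8 + 2 = 10
  Iter 4: R1 = 10 + 2 = 12
Final: R1 = 12

12


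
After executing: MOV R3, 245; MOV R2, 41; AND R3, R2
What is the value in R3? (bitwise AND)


Register state trace:
  MOV R3, 245  → R3 = 245 (0b11110101)
  MOV R2, 41  → R2 = 41 (0b00101001)
  AND R3, R2  → R3 = 245 AND 41 = 33 (0b00100001)
Final: R3 = 33

33


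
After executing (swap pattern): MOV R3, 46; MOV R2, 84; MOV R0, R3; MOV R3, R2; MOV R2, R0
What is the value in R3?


Register state trace (swap pattern):
  MOV R3, 46  → R3 = 46
  MOV R2, 84  → R2 = 84
  MOV R0, R3  → R0 = 46  (save R3)
  MOV R3, R2  → R3 = 84  (R3 gets R2's value)
  MOV R2, R0  → R2 = 46  (R2 gets saved value)
Final: R3 = 84

84


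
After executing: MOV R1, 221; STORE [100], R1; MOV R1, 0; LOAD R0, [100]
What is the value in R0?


Register and memory trace:
  MOV R1, 221  → R1 = 221
  STORE [100], R1  → mem[100] = 221
  MOV R1, 0  → R1 = 0
  LOAD R0, [100]  → R0 = mem[100] = 221
Final: R0 = 221

221


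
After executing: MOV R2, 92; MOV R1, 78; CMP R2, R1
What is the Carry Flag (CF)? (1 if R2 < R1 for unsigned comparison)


Register state trace:
  MOV R2, 92  → R2 = 92
  MOV R1, 78  → R1 = 78
  CMP R2, R1  → unsigned 92 - 78: no borrow
  92 >= 78, so CF = 0
CF = 0

0


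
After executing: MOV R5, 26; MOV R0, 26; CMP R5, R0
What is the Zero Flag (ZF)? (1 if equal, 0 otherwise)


Register state trace:
  MOV R5, 26  → R5 = 26
  MOV R0, 26  → R0 = 26
  CMP R5, R0  → computes 26 - 26 = 0
  Result is zero, so values are equal
ZF = 1

1


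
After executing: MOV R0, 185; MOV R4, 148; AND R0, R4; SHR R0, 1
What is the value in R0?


Register state trace:
  MOV R0, 185  → R0 = 185 (0b10111001)
  MOV R4, 148  → R4 = 148 (0b10010100)
  AND R0, R4  → R0 = 185 AND 148 = 144 (0b10010000)
  SHR R0, 1  → R0 = 144 >> 1 = 72
Final: R0 = 72

72


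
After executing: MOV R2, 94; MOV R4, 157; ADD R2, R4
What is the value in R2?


Register state trace:
  MOV R2, 94  → R2 = 94
  MOV R4, 157  → R4 = 157
  ADD R2, R4  → R2 = 94 + 157 = 251
Final: R2 = 251

251


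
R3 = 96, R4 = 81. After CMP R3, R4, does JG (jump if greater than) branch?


Trace:
  R3 = 96, R4 = 81
  CMP R3, R4  → compares 96 vs 81
  JG checks: is 96 greater than 81?
  96 > 81, so condition is true
Branch taken: Yes

Yes


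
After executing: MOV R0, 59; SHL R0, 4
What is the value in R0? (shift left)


Register state trace:
  MOV R0, 59  → R0 = 59
  SHL R0, 4  → R0 = 59 << 4 = 59 * 2^4 = 944
Final: R0 = 944

944


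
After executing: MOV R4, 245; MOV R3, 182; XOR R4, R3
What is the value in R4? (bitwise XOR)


Register state trace:
  MOV R4, 245  → R4 = 245 (0b11110101)
  MOV R3, 182  → R3 = 182 (0b10110110)
  XOR R4, R3  → R4 = 245 XOR 182 = 67 (0b01000011)
Final: R4 = 67

67


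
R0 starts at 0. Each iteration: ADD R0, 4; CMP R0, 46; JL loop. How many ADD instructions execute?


Loop trace (R0 starts at 0, target 46, step 4):
  ADD #1: R0 = 0 + 4 = 4  → 4 < 46, loop
  ADD #2: R0 = 4 + 4 = 8  → 8 < 46, loop
  ADD #3: R0 = 8 + 4 = 12  → 12 < 46, loop
  ADD #4: R0 = 12 + 4 = 16  → 16 < 46, loop
  ADD #5: R0 = 16 + 4 = 20  → 20 < 46, loop
  ADD #6: R0 = 20 + 4 = 24  → 24 < 46, loop
  ADD #7: R0 = 24 + 4 = 28  → 28 < 46, loop
  ADD #8: R0 = 28 + 4 = 32  → 32 < 46, loop
  ADD #9: R0 = 32 + 4 = 36  → 36 < 46, loop
  ADD #10: R0 = 36 + 4 = 40  → 40 < 46, loop
  ADD #11: R0 = 40 + 4 = 44  → 44 < 46, loop
  ADD #12: R0 = 44 + 4 = 48  → 48 >= 46, exit
Total ADD instructions: 12

12


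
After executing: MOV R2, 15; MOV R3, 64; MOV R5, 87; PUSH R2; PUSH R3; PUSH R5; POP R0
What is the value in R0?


Stack trace (top is rightmost):
  MOV R2, 15  → R2 = 15
  MOV R3, 64  → R3 = 64
  MOV R5, 87  → R5 = 87
  PUSH R2  → stack: [15]
  PUSH R3  → stack: [15, 64]
  PUSH R5  → stack: [15, 64, 87]
  POP R0  → R0 = 87, stack: [15, 64]
Final: R0 = 87

87


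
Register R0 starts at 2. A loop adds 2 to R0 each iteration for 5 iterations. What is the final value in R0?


Starting value: R0 = 2
  Iter 1: R0 = 2 + 2 = 4
  Iter 2: R0 = 4 + 2 = 6
  Iter 3: R0 = 6 + 2 = 8
  Iter 4: R0 = 8 + 2 = 10
  Iter 5: R0 = 10 + 2 = 12
Final: R0 = 12

12


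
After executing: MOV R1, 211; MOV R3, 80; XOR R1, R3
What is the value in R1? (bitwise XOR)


Register state trace:
  MOV R1, 211  → R1 = 211 (0b11010011)
  MOV R3, 80  → R3 = 80 (0b01010000)
  XOR R1, R3  → R1 = 211 XOR 80 = 131 (0b10000011)
Final: R1 = 131

131


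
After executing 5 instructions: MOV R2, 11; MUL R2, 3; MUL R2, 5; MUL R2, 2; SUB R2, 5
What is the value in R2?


Register state trace:
  MOV R2, 11  → R2 = 11
  MUL R2, 3  → R2 = 11 * 3 = 33
  MUL R2, 5  → R2 = 33 * 5 = 165
  MUL R2, 2  → R2 = 165 * 2 = 330
  SUB R2, 5  → R2 = 330 - 5 = 325
Final: R2 = 325

325


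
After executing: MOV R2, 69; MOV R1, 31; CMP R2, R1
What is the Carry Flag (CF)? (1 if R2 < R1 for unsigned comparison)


Register state trace:
  MOV R2, 69  → R2 = 69
  MOV R1, 31  → R1 = 31
  CMP R2, R1  → unsigned 69 - 31: no borrow
  69 >= 31, so CF = 0
CF = 0

0


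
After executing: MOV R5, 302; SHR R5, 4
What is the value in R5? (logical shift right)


Register state trace:
  MOV R5, 302  → R5 = 302
  SHR R5, 4  → R5 = 302 >> 4 = 302 // 2^4 = 18
Final: R5 = 18

18


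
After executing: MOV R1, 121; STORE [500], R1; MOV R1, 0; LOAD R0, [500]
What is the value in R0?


Register and memory trace:
  MOV R1, 121  → R1 = 121
  STORE [500], R1  → mem[500] = 121
  MOV R1, 0  → R1 = 0
  LOAD R0, [500]  → R0 = mem[500] = 121
Final: R0 = 121

121


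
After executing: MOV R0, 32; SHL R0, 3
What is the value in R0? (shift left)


Register state trace:
  MOV R0, 32  → R0 = 32
  SHL R0, 3  → R0 = 32 << 3 = 32 * 2^3 = 256
Final: R0 = 256

256


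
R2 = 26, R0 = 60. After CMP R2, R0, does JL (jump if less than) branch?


Trace:
  R2 = 26, R0 = 60
  CMP R2, R0  → compares 26 vs 60
  JL checks: is 26 less than 60?
  26 < 60, so condition is true
Branch taken: Yes

Yes


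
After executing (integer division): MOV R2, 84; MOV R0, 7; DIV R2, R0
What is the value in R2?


Register state trace:
  MOV R2, 84  → R2 = 84
  MOV R0, 7  → R0 = 7
  DIV R2, R0  → R2 = 84 // 7 = 12
Final: R2 = 12

12


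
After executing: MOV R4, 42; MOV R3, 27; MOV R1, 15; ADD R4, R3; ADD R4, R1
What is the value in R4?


Register state trace:
  MOV R4, 42  → R4 = 42
  MOV R3, 27  → R3 = 27
  MOV R1, 15  → R1 = 15
  ADD R4, R3  → R4 = 42 + 27 = 69
  ADD R4, R1  → R4 = 69 + 15 = 84
Final: R4 = 84

84


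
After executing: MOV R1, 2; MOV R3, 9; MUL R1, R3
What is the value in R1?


Register state trace:
  MOV R1, 2  → R1 = 2
  MOV R3, 9  → R3 = 9
  MUL R1, R3  → R1 = 2 * 9 = 18
Final: R1 = 18

18


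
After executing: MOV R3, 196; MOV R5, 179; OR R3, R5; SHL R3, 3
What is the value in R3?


Register state trace:
  MOV R3, 196  → R3 = 196 (0b11000100)
  MOV R5, 179  → R5 = 179 (0b10110011)
  OR R3, R5  → R3 = 196 OR 179 = 247 (0b11110111)
  SHL R3, 3  → R3 = 247 << 3 = 1976
Final: R3 = 1976

1976


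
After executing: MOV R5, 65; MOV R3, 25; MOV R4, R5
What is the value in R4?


Register state trace:
  MOV R5, 65  → R5 = 65
  MOV R3, 25  → R3 = 25
  MOV R4, R5  → R4 = 65
Final: R4 = 65

65


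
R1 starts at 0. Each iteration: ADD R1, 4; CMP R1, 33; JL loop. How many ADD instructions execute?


Loop trace (R1 starts at 0, target 33, step 4):
  ADD #1: R1 = 0 + 4 = 4  → 4 < 33, loop
  ADD #2: R1 = 4 + 4 = 8  → 8 < 33, loop
  ADD #3: R1 = 8 + 4 = 12  → 12 < 33, loop
  ADD #4: R1 = 12 + 4 = 16  → 16 < 33, loop
  ADD #5: R1 = 16 + 4 = 20  → 20 < 33, loop
  ADD #6: R1 = 20 + 4 = 24  → 24 < 33, loop
  ADD #7: R1 = 24 + 4 = 28  → 28 < 33, loop
  ADD #8: R1 = 28 + 4 = 32  → 32 < 33, loop
  ADD #9: R1 = 32 + 4 = 36  → 36 >= 33, exit
Total ADD instructions: 9

9


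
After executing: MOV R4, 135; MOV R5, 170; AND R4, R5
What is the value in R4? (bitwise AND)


Register state trace:
  MOV R4, 135  → R4 = 135 (0b10000111)
  MOV R5, 170  → R5 = 170 (0b10101010)
  AND R4, R5  → R4 = 135 AND 170 = 130 (0b10000010)
Final: R4 = 130

130


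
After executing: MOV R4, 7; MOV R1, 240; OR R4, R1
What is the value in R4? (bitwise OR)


Register state trace:
  MOV R4, 7  → R4 = 7 (0b00000111)
  MOV R1, 240  → R1 = 240 (0b11110000)
  OR R4, R1   → R4 = 7 OR 240 = 247 (0b11110111)
Final: R4 = 247

247


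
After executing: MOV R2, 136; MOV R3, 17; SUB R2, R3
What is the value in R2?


Register state trace:
  MOV R2, 136  → R2 = 136
  MOV R3, 17  → R3 = 17
  SUB R2, R3  → R2 = 136 - 17 = 119
Final: R2 = 119

119


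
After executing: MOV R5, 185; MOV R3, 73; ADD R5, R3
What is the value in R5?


Register state trace:
  MOV R5, 185  → R5 = 185
  MOV R3, 73  → R3 = 73
  ADD R5, R3  → R5 = 185 + 73 = 258
Final: R5 = 258

258


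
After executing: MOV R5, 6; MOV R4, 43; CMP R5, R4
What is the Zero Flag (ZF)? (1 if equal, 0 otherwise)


Register state trace:
  MOV R5, 6  → R5 = 6
  MOV R4, 43  → R4 = 43
  CMP R5, R4  → computes 6 - 43 = -37
  Result is nonzero, so values are not equal
ZF = 0

0


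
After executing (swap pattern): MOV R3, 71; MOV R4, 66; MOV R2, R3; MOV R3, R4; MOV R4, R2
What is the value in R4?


Register state trace (swap pattern):
  MOV R3, 71  → R3 = 71
  MOV R4, 66  → R4 = 66
  MOV R2, R3  → R2 = 71  (save R3)
  MOV R3, R4  → R3 = 66  (R3 gets R4's value)
  MOV R4, R2  → R4 = 71  (R4 gets saved value)
Final: R4 = 71

71


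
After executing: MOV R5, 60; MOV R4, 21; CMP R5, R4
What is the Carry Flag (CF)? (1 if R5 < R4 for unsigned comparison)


Register state trace:
  MOV R5, 60  → R5 = 60
  MOV R4, 21  → R4 = 21
  CMP R5, R4  → unsigned 60 - 21: no borrow
  60 >= 21, so CF = 0
CF = 0

0


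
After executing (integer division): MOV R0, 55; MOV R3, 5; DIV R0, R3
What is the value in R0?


Register state trace:
  MOV R0, 55  → R0 = 55
  MOV R3, 5  → R3 = 5
  DIV R0, R3  → R0 = 55 // 5 = 11
Final: R0 = 11

11


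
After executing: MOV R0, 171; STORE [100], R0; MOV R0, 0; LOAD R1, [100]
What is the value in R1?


Register and memory trace:
  MOV R0, 171  → R0 = 171
  STORE [100], R0  → mem[100] = 171
  MOV R0, 0  → R0 = 0
  LOAD R1, [100]  → R1 = mem[100] = 171
Final: R1 = 171

171


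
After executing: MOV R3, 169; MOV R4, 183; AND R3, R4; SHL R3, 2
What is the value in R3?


Register state trace:
  MOV R3, 169  → R3 = 169 (0b10101001)
  MOV R4, 183  → R4 = 183 (0b10110111)
  AND R3, R4  → R3 = 169 AND 183 = 161 (0b10100001)
  SHL R3, 2  → R3 = 161 << 2 = 644
Final: R3 = 644

644


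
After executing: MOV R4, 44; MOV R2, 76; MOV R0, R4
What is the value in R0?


Register state trace:
  MOV R4, 44  → R4 = 44
  MOV R2, 76  → R2 = 76
  MOV R0, R4  → R0 = 44
Final: R0 = 44

44


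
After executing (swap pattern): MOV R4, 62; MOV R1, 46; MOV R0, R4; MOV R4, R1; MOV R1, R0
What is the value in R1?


Register state trace (swap pattern):
  MOV R4, 62  → R4 = 62
  MOV R1, 46  → R1 = 46
  MOV R0, R4  → R0 = 62  (save R4)
  MOV R4, R1  → R4 = 46  (R4 gets R1's value)
  MOV R1, R0  → R1 = 62  (R1 gets saved value)
Final: R1 = 62

62


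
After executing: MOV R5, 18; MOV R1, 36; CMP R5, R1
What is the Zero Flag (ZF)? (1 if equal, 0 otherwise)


Register state trace:
  MOV R5, 18  → R5 = 18
  MOV R1, 36  → R1 = 36
  CMP R5, R1  → computes 18 - 36 = -18
  Result is nonzero, so values are not equal
ZF = 0

0


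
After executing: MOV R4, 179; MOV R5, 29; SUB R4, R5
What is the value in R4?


Register state trace:
  MOV R4, 179  → R4 = 179
  MOV R5, 29  → R5 = 29
  SUB R4, R5  → R4 = 179 - 29 = 150
Final: R4 = 150

150


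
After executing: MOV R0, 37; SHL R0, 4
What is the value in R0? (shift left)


Register state trace:
  MOV R0, 37  → R0 = 37
  SHL R0, 4  → R0 = 37 << 4 = 37 * 2^4 = 592
Final: R0 = 592

592


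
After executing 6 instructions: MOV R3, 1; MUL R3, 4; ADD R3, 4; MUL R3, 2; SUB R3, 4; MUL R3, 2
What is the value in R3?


Register state trace:
  MOV R3, 1  → R3 = 1
  MUL R3, 4  → R3 = 1 * 4 = 4
  ADD R3, 4  → R3 = 4 + 4 = 8
  MUL R3, 2  → R3 = 8 * 2 = 16
  SUB R3, 4  → R3 = 16 - 4 = 12
  MUL R3, 2  → R3 = 12 * 2 = 24
Final: R3 = 24

24


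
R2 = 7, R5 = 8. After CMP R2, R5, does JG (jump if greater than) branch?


Trace:
  R2 = 7, R5 = 8
  CMP R2, R5  → compares 7 vs 8
  JG checks: is 7 greater than 8?
  7 < 8, so condition is false
Branch taken: No

No


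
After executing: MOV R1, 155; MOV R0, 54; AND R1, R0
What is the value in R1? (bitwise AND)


Register state trace:
  MOV R1, 155  → R1 = 155 (0b10011011)
  MOV R0, 54  → R0 = 54 (0b00110110)
  AND R1, R0  → R1 = 155 AND 54 = 18 (0b00010010)
Final: R1 = 18

18


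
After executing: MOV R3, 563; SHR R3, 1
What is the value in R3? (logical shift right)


Register state trace:
  MOV R3, 563  → R3 = 563
  SHR R3, 1  → R3 = 563 >> 1 = 563 // 2^1 = 281
Final: R3 = 281

281


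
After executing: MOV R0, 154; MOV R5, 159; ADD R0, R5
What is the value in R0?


Register state trace:
  MOV R0, 154  → R0 = 154
  MOV R5, 159  → R5 = 159
  ADD R0, R5  → R0 = 154 + 159 = 313
Final: R0 = 313

313


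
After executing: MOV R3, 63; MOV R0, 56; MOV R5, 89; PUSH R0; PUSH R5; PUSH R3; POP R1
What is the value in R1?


Stack trace (top is rightmost):
  MOV R3, 63  → R3 = 63
  MOV R0, 56  → R0 = 56
  MOV R5, 89  → R5 = 89
  PUSH R0  → stack: [56]
  PUSH R5  → stack: [56, 89]
  PUSH R3  → stack: [56, 89, 63]
  POP R1  → R1 = 63, stack: [56, 89]
Final: R1 = 63

63


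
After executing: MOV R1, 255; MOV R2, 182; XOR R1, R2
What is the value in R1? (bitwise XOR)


Register state trace:
  MOV R1, 255  → R1 = 255 (0b11111111)
  MOV R2, 182  → R2 = 182 (0b10110110)
  XOR R1, R2  → R1 = 255 XOR 182 = 73 (0b01001001)
Final: R1 = 73

73


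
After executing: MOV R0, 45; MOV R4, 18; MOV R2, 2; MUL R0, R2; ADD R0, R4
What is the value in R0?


Register state trace:
  MOV R0, 45  → R0 = 45
  MOV R4, 18  → R4 = 18
  MOV R2, 2  → R2 = 2
  MUL R0, R2  → R0 = 45 * 2 = 90
  ADD R0, R4  → R0 = 90 + 18 = 108
Final: R0 = 108

108


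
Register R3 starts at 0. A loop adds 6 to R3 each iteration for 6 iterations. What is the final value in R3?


Starting value: R3 = 0
  Iter 1: R3 = 0 + 6 = 6
  Iter 2: R3 = 6 + 6 = 12
  Iter 3: R3 = 12 + 6 = 18
  Iter 4: R3 = 18 + 6 = 24
  Iter 5: R3 = 24 + 6 = 30
  Iter 6: R3 = 30 + 6 = 36
Final: R3 = 36

36


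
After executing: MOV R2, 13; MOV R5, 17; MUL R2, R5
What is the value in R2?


Register state trace:
  MOV R2, 13  → R2 = 13
  MOV R5, 17  → R5 = 17
  MUL R2, R5  → R2 = 13 * 17 = 221
Final: R2 = 221

221


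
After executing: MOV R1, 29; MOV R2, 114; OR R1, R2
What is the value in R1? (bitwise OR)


Register state trace:
  MOV R1, 29  → R1 = 29 (0b00011101)
  MOV R2, 114  → R2 = 114 (0b01110010)
  OR R1, R2   → R1 = 29 OR 114 = 127 (0b01111111)
Final: R1 = 127

127


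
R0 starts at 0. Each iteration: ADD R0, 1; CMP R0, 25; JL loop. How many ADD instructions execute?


Loop trace (R0 starts at 0, target 25, step 1):
  ADD #1: R0 = 0 + 1 = 1  → 1 < 25, loop
  ADD #2: R0 = 1 + 1 = 2  → 2 < 25, loop
  ADD #3: R0 = 2 + 1 = 3  → 3 < 25, loop
  ADD #4: R0 = 3 + 1 = 4  → 4 < 25, loop
  ADD #5: R0 = 4 + 1 = 5  → 5 < 25, loop
  ADD #6: R0 = 5 + 1 = 6  → 6 < 25, loop
  ADD #7: R0 = 6 + 1 = 7  → 7 < 25, loop
  ADD #8: R0 = 7 + 1 = 8  → 8 < 25, loop
  ADD #9: R0 = 8 + 1 = 9  → 9 < 25, loop
  ADD #10: R0 = 9 + 1 = 10  → 10 < 25, loop
  ADD #11: R0 = 10 + 1 = 11  → 11 < 25, loop
  ADD #12: R0 = 11 + 1 = 12  → 12 < 25, loop
  ADD #13: R0 = 12 + 1 = 13  → 13 < 25, loop
  ADD #14: R0 = 13 + 1 = 14  → 14 < 25, loop
  ADD #15: R0 = 14 + 1 = 15  → 15 < 25, loop
  ADD #16: R0 = 15 + 1 = 16  → 16 < 25, loop
  ADD #17: R0 = 16 + 1 = 17  → 17 < 25, loop
  ADD #18: R0 = 17 + 1 = 18  → 18 < 25, loop
  ADD #19: R0 = 18 + 1 = 19  → 19 < 25, loop
  ADD #20: R0 = 19 + 1 = 20  → 20 < 25, loop
  ADD #21: R0 = 20 + 1 = 21  → 21 < 25, loop
  ADD #22: R0 = 21 + 1 = 22  → 22 < 25, loop
  ADD #23: R0 = 22 + 1 = 23  → 23 < 25, loop
  ADD #24: R0 = 23 + 1 = 24  → 24 < 25, loop
  ADD #25: R0 = 24 + 1 = 25  → 25 >= 25, exit
Total ADD instructions: 25

25


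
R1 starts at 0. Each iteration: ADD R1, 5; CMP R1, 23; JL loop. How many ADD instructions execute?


Loop trace (R1 starts at 0, target 23, step 5):
  ADD #1: R1 = 0 + 5 = 5  → 5 < 23, loop
  ADD #2: R1 = 5 + 5 = 10  → 10 < 23, loop
  ADD #3: R1 = 10 + 5 = 15  → 15 < 23, loop
  ADD #4: R1 = 15 + 5 = 20  → 20 < 23, loop
  ADD #5: R1 = 20 + 5 = 25  → 25 >= 23, exit
Total ADD instructions: 5

5


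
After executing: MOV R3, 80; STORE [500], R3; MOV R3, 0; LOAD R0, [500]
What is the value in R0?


Register and memory trace:
  MOV R3, 80  → R3 = 80
  STORE [500], R3  → mem[500] = 80
  MOV R3, 0  → R3 = 0
  LOAD R0, [500]  → R0 = mem[500] = 80
Final: R0 = 80

80


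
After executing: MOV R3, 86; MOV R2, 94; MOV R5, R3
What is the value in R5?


Register state trace:
  MOV R3, 86  → R3 = 86
  MOV R2, 94  → R2 = 94
  MOV R5, R3  → R5 = 86
Final: R5 = 86

86


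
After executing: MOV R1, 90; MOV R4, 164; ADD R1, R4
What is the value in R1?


Register state trace:
  MOV R1, 90  → R1 = 90
  MOV R4, 164  → R4 = 164
  ADD R1, R4  → R1 = 90 + 164 = 254
Final: R1 = 254

254


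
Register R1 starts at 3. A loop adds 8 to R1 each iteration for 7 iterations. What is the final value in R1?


Starting value: R1 = 3
  Iter 1: R1 = 3 + 8 = 11
  Iter 2: R1 = 11 + 8 = 19
  Iter 3: R1 = 19 + 8 = 27
  Iter 4: R1 = 27 + 8 = 35
  Iter 5: R1 = 35 + 8 = 43
  Iter 6: R1 = 43 + 8 = 51
  Iter 7: R1 = 51 + 8 = 59
Final: R1 = 59

59


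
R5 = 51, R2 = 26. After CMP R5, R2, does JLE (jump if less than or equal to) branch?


Trace:
  R5 = 51, R2 = 26
  CMP R5, R2  → compares 51 vs 26
  JLE checks: is 51 less than or equal to 26?
  51 > 26, so condition is false
Branch taken: No

No


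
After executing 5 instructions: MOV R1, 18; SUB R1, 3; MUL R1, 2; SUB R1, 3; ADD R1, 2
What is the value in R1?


Register state trace:
  MOV R1, 18  → R1 = 18
  SUB R1, 3  → R1 = 18 - 3 = 15
  MUL R1, 2  → R1 = 15 * 2 = 30
  SUB R1, 3  → R1 = 30 - 3 = 27
  ADD R1, 2  → R1 = 27 + 2 = 29
Final: R1 = 29

29


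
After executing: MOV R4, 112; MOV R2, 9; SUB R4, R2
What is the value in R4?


Register state trace:
  MOV R4, 112  → R4 = 112
  MOV R2, 9  → R2 = 9
  SUB R4, R2  → R4 = 112 - 9 = 103
Final: R4 = 103

103


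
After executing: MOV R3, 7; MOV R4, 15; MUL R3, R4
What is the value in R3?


Register state trace:
  MOV R3, 7  → R3 = 7
  MOV R4, 15  → R4 = 15
  MUL R3, R4  → R3 = 7 * 15 = 105
Final: R3 = 105

105


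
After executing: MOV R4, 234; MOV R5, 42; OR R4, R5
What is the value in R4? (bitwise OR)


Register state trace:
  MOV R4, 234  → R4 = 234 (0b11101010)
  MOV R5, 42  → R5 = 42 (0b00101010)
  OR R4, R5   → R4 = 234 OR 42 = 234 (0b11101010)
Final: R4 = 234

234


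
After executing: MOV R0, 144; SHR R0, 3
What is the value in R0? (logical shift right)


Register state trace:
  MOV R0, 144  → R0 = 144
  SHR R0, 3  → R0 = 144 >> 3 = 144 // 2^3 = 18
Final: R0 = 18

18


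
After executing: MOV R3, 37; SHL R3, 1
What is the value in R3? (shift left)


Register state trace:
  MOV R3, 37  → R3 = 37
  SHL R3, 1  → R3 = 37 << 1 = 37 * 2^1 = 74
Final: R3 = 74

74


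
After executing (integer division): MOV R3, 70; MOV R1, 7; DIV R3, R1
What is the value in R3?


Register state trace:
  MOV R3, 70  → R3 = 70
  MOV R1, 7  → R1 = 7
  DIV R3, R1  → R3 = 70 // 7 = 10
Final: R3 = 10

10


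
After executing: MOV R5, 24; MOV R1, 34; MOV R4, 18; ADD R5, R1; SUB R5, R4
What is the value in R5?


Register state trace:
  MOV R5, 24  → R5 = 24
  MOV R1, 34  → R1 = 34
  MOV R4, 18  → R4 = 18
  ADD R5, R1  → R5 = 24 + 34 = 58
  SUB R5, R4  → R5 = 58 - 18 = 40
Final: R5 = 40

40


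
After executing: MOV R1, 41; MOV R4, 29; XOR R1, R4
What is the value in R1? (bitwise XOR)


Register state trace:
  MOV R1, 41  → R1 = 41 (0b00101001)
  MOV R4, 29  → R4 = 29 (0b00011101)
  XOR R1, R4  → R1 = 41 XOR 29 = 52 (0b00110100)
Final: R1 = 52

52


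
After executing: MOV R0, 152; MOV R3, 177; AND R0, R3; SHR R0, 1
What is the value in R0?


Register state trace:
  MOV R0, 152  → R0 = 152 (0b10011000)
  MOV R3, 177  → R3 = 177 (0b10110001)
  AND R0, R3  → R0 = 152 AND 177 = 144 (0b10010000)
  SHR R0, 1  → R0 = 144 >> 1 = 72
Final: R0 = 72

72


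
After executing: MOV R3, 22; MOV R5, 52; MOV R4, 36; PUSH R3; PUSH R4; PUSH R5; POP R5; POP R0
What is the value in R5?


Stack trace (top is rightmost):
  MOV R3, 22  → R3 = 22
  MOV R5, 52  → R5 = 52
  MOV R4, 36  → R4 = 36
  PUSH R3  → stack: [22]
  PUSH R4  → stack: [22, 36]
  PUSH R5  → stack: [22, 36, 52]
  POP R5  → R5 = 52, stack: [22, 36]
  POP R0  → R0 = 36, stack: [22]
Final: R5 = 52

52


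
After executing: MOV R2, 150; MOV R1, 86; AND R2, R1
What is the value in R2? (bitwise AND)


Register state trace:
  MOV R2, 150  → R2 = 150 (0b10010110)
  MOV R1, 86  → R1 = 86 (0b01010110)
  AND R2, R1  → R2 = 150 AND 86 = 22 (0b00010110)
Final: R2 = 22

22


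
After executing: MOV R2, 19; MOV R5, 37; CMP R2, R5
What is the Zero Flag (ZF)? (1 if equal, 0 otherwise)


Register state trace:
  MOV R2, 19  → R2 = 19
  MOV R5, 37  → R5 = 37
  CMP R2, R5  → computes 19 - 37 = -18
  Result is nonzero, so values are not equal
ZF = 0

0


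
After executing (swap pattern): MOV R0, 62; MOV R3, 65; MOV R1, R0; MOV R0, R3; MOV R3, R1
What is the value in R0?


Register state trace (swap pattern):
  MOV R0, 62  → R0 = 62
  MOV R3, 65  → R3 = 65
  MOV R1, R0  → R1 = 62  (save R0)
  MOV R0, R3  → R0 = 65  (R0 gets R3's value)
  MOV R3, R1  → R3 = 62  (R3 gets saved value)
Final: R0 = 65

65


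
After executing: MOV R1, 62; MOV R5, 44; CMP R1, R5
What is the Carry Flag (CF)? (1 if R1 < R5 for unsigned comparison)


Register state trace:
  MOV R1, 62  → R1 = 62
  MOV R5, 44  → R5 = 44
  CMP R1, R5  → unsigned 62 - 44: no borrow
  62 >= 44, so CF = 0
CF = 0

0


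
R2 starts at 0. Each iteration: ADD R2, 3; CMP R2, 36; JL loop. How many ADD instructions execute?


Loop trace (R2 starts at 0, target 36, step 3):
  ADD #1: R2 = 0 + 3 = 3  → 3 < 36, loop
  ADD #2: R2 = 3 + 3 = 6  → 6 < 36, loop
  ADD #3: R2 = 6 + 3 = 9  → 9 < 36, loop
  ADD #4: R2 = 9 + 3 = 12  → 12 < 36, loop
  ADD #5: R2 = 12 + 3 = 15  → 15 < 36, loop
  ADD #6: R2 = 15 + 3 = 18  → 18 < 36, loop
  ADD #7: R2 = 18 + 3 = 21  → 21 < 36, loop
  ADD #8: R2 = 21 + 3 = 24  → 24 < 36, loop
  ADD #9: R2 = 24 + 3 = 27  → 27 < 36, loop
  ADD #10: R2 = 27 + 3 = 30  → 30 < 36, loop
  ADD #11: R2 = 30 + 3 = 33  → 33 < 36, loop
  ADD #12: R2 = 33 + 3 = 36  → 36 >= 36, exit
Total ADD instructions: 12

12


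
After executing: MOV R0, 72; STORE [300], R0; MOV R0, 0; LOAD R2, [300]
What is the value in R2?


Register and memory trace:
  MOV R0, 72  → R0 = 72
  STORE [300], R0  → mem[300] = 72
  MOV R0, 0  → R0 = 0
  LOAD R2, [300]  → R2 = mem[300] = 72
Final: R2 = 72

72


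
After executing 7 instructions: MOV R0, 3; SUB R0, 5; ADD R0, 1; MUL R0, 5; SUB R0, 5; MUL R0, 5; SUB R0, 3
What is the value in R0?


Register state trace:
  MOV R0, 3  → R0 = 3
  SUB R0, 5  → R0 = 3 - 5 = -2
  ADD R0, 1  → R0 = -2 + 1 = -1
  MUL R0, 5  → R0 = -1 * 5 = -5
  SUB R0, 5  → R0 = -5 - 5 = -10
  MUL R0, 5  → R0 = -10 * 5 = -50
  SUB R0, 3  → R0 = -50 - 3 = -53
Final: R0 = -53

-53


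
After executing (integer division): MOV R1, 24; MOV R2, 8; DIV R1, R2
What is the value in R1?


Register state trace:
  MOV R1, 24  → R1 = 24
  MOV R2, 8  → R2 = 8
  DIV R1, R2  → R1 = 24 // 8 = 3
Final: R1 = 3

3


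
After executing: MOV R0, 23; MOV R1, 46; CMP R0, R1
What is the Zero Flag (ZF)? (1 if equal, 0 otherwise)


Register state trace:
  MOV R0, 23  → R0 = 23
  MOV R1, 46  → R1 = 46
  CMP R0, R1  → computes 23 - 46 = -23
  Result is nonzero, so values are not equal
ZF = 0

0


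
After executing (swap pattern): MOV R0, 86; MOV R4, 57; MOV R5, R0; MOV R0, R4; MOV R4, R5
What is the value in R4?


Register state trace (swap pattern):
  MOV R0, 86  → R0 = 86
  MOV R4, 57  → R4 = 57
  MOV R5, R0  → R5 = 86  (save R0)
  MOV R0, R4  → R0 = 57  (R0 gets R4's value)
  MOV R4, R5  → R4 = 86  (R4 gets saved value)
Final: R4 = 86

86


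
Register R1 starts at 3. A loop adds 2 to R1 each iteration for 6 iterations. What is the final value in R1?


Starting value: R1 = 3
  Iter 1: R1 = 3 + 2 = 5
  Iter 2: R1 = 5 + 2 = 7
  Iter 3: R1 = 7 + 2 = 9
  Iter 4: R1 = 9 + 2 = 11
  Iter 5: R1 = 11 + 2 = 13
  Iter 6: R1 = 13 + 2 = 15
Final: R1 = 15

15


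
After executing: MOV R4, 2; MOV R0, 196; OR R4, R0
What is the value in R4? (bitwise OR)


Register state trace:
  MOV R4, 2  → R4 = 2 (0b00000010)
  MOV R0, 196  → R0 = 196 (0b11000100)
  OR R4, R0   → R4 = 2 OR 196 = 198 (0b11000110)
Final: R4 = 198

198


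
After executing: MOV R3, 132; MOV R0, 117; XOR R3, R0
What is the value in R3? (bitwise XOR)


Register state trace:
  MOV R3, 132  → R3 = 132 (0b10000100)
  MOV R0, 117  → R0 = 117 (0b01110101)
  XOR R3, R0  → R3 = 132 XOR 117 = 241 (0b11110001)
Final: R3 = 241

241


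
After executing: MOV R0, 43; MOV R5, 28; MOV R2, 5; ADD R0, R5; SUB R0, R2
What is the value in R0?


Register state trace:
  MOV R0, 43  → R0 = 43
  MOV R5, 28  → R5 = 28
  MOV R2, 5  → R2 = 5
  ADD R0, R5  → R0 = 43 + 28 = 71
  SUB R0, R2  → R0 = 71 - 5 = 66
Final: R0 = 66

66


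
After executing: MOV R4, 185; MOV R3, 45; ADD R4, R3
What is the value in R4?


Register state trace:
  MOV R4, 185  → R4 = 185
  MOV R3, 45  → R3 = 45
  ADD R4, R3  → R4 = 185 + 45 = 230
Final: R4 = 230

230
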